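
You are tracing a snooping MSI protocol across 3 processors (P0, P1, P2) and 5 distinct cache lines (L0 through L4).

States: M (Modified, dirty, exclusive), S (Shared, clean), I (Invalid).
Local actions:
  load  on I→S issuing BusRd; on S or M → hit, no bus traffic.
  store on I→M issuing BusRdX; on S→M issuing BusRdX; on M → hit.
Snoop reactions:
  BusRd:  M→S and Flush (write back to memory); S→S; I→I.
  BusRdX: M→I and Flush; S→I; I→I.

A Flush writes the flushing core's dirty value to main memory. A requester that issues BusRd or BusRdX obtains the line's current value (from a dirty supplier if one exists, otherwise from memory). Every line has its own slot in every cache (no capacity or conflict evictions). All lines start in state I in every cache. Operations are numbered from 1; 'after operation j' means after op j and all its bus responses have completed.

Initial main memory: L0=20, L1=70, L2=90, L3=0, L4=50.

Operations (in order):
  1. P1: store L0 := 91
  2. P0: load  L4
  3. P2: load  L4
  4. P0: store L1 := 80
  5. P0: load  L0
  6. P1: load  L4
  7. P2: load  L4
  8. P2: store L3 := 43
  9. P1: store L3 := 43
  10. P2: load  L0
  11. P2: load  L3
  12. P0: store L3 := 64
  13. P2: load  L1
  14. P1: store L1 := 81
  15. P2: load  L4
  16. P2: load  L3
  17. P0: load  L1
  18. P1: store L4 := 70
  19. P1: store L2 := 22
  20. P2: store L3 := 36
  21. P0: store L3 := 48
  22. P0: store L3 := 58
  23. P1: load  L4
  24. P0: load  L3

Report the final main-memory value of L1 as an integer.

memory[L1] = 81

[1] P1: store L0 := 91 | P0:I, P1:M(91), P2:I | bus: BusRdX
[2] P0: load  L4 | P0:S(50), P1:I, P2:I | bus: BusRd
[3] P2: load  L4 | P0:S(50), P1:I, P2:S(50) | bus: BusRd
[4] P0: store L1 := 80 | P0:M(80), P1:I, P2:I | bus: BusRdX
[5] P0: load  L0 | P0:S(91), P1:S(91), P2:I | bus: BusRd,Flush
[6] P1: load  L4 | P0:S(50), P1:S(50), P2:S(50) | bus: BusRd
[7] P2: load  L4 | P0:S(50), P1:S(50), P2:S(50) | bus: none
[8] P2: store L3 := 43 | P0:I, P1:I, P2:M(43) | bus: BusRdX
[9] P1: store L3 := 43 | P0:I, P1:M(43), P2:I | bus: BusRdX,Flush
[10] P2: load  L0 | P0:S(91), P1:S(91), P2:S(91) | bus: BusRd
[11] P2: load  L3 | P0:I, P1:S(43), P2:S(43) | bus: BusRd,Flush
[12] P0: store L3 := 64 | P0:M(64), P1:I, P2:I | bus: BusRdX
[13] P2: load  L1 | P0:S(80), P1:I, P2:S(80) | bus: BusRd,Flush
[14] P1: store L1 := 81 | P0:I, P1:M(81), P2:I | bus: BusRdX
[15] P2: load  L4 | P0:S(50), P1:S(50), P2:S(50) | bus: none
[16] P2: load  L3 | P0:S(64), P1:I, P2:S(64) | bus: BusRd,Flush
[17] P0: load  L1 | P0:S(81), P1:S(81), P2:I | bus: BusRd,Flush
[18] P1: store L4 := 70 | P0:I, P1:M(70), P2:I | bus: BusRdX
[19] P1: store L2 := 22 | P0:I, P1:M(22), P2:I | bus: BusRdX
[20] P2: store L3 := 36 | P0:I, P1:I, P2:M(36) | bus: BusRdX
[21] P0: store L3 := 48 | P0:M(48), P1:I, P2:I | bus: BusRdX,Flush
[22] P0: store L3 := 58 | P0:M(58), P1:I, P2:I | bus: none
[23] P1: load  L4 | P0:I, P1:M(70), P2:I | bus: none
[24] P0: load  L3 | P0:M(58), P1:I, P2:I | bus: none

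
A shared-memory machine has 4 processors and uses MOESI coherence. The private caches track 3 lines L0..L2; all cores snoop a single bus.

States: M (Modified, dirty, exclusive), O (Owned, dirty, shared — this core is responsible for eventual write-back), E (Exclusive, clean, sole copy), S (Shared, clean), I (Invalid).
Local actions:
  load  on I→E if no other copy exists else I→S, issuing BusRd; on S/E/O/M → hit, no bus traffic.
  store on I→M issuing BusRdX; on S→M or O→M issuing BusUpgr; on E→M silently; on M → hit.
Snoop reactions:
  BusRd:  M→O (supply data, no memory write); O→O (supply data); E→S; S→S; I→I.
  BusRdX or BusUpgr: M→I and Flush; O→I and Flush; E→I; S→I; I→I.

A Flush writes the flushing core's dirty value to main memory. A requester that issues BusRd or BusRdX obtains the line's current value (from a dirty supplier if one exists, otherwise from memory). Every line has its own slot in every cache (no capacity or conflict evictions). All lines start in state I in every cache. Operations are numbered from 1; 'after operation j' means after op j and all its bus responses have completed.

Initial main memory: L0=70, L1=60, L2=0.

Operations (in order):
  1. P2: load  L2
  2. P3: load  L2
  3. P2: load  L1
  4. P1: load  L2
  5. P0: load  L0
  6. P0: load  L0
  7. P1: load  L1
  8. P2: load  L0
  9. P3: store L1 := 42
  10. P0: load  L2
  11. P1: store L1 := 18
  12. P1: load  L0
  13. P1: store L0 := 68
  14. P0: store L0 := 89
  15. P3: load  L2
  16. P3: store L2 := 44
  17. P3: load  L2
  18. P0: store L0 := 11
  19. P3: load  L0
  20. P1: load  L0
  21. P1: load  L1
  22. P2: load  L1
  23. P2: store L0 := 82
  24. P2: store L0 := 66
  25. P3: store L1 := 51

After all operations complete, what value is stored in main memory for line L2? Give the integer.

memory[L2] = 0

step 1: P2: load  L2  ⟶  IIEI  (L2)  txn=BusRd  M[L2]=0
step 2: P3: load  L2  ⟶  IISS  (L2)  txn=BusRd  M[L2]=0
step 3: P2: load  L1  ⟶  IIEI  (L1)  txn=BusRd  M[L1]=60
step 4: P1: load  L2  ⟶  ISSS  (L2)  txn=BusRd  M[L2]=0
step 5: P0: load  L0  ⟶  EIII  (L0)  txn=BusRd  M[L0]=70
step 6: P0: load  L0  ⟶  EIII  (L0)  txn=∅  M[L0]=70
step 7: P1: load  L1  ⟶  ISSI  (L1)  txn=BusRd  M[L1]=60
step 8: P2: load  L0  ⟶  SISI  (L0)  txn=BusRd  M[L0]=70
step 9: P3: store L1 := 42  ⟶  IIIM  (L1)  txn=BusRdX  M[L1]=60
step 10: P0: load  L2  ⟶  SSSS  (L2)  txn=BusRd  M[L2]=0
step 11: P1: store L1 := 18  ⟶  IMII  (L1)  txn=BusRdX+Flush  M[L1]=42
step 12: P1: load  L0  ⟶  SSSI  (L0)  txn=BusRd  M[L0]=70
step 13: P1: store L0 := 68  ⟶  IMII  (L0)  txn=BusUpgr  M[L0]=70
step 14: P0: store L0 := 89  ⟶  MIII  (L0)  txn=BusRdX+Flush  M[L0]=68
step 15: P3: load  L2  ⟶  SSSS  (L2)  txn=∅  M[L2]=0
step 16: P3: store L2 := 44  ⟶  IIIM  (L2)  txn=BusUpgr  M[L2]=0
step 17: P3: load  L2  ⟶  IIIM  (L2)  txn=∅  M[L2]=0
step 18: P0: store L0 := 11  ⟶  MIII  (L0)  txn=∅  M[L0]=68
step 19: P3: load  L0  ⟶  OIIS  (L0)  txn=BusRd  M[L0]=68
step 20: P1: load  L0  ⟶  OSIS  (L0)  txn=BusRd  M[L0]=68
step 21: P1: load  L1  ⟶  IMII  (L1)  txn=∅  M[L1]=42
step 22: P2: load  L1  ⟶  IOSI  (L1)  txn=BusRd  M[L1]=42
step 23: P2: store L0 := 82  ⟶  IIMI  (L0)  txn=BusRdX+Flush  M[L0]=11
step 24: P2: store L0 := 66  ⟶  IIMI  (L0)  txn=∅  M[L0]=11
step 25: P3: store L1 := 51  ⟶  IIIM  (L1)  txn=BusRdX+Flush  M[L1]=18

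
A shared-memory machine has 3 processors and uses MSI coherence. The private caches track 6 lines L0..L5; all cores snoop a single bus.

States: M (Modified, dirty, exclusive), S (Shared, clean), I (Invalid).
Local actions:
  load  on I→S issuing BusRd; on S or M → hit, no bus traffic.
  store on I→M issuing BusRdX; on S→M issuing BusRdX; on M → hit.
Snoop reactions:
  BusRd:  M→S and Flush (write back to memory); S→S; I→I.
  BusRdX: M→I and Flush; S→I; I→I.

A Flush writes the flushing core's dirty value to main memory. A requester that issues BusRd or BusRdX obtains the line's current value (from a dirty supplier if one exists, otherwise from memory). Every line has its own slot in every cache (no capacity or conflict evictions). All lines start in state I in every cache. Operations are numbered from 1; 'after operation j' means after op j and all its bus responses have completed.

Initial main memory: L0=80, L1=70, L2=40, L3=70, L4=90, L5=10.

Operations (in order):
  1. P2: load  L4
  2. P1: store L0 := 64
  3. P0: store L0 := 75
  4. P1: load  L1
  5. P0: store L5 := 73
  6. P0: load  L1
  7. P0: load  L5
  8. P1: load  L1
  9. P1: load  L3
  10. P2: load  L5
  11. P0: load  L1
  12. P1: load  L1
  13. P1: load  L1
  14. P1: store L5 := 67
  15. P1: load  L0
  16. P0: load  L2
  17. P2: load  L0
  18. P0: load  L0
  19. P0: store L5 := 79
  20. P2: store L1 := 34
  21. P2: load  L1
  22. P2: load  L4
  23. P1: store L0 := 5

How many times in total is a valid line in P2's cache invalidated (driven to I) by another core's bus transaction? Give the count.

[1] P2: load  L4 | P0:I, P1:I, P2:S(90) | bus: BusRd
[2] P1: store L0 := 64 | P0:I, P1:M(64), P2:I | bus: BusRdX
[3] P0: store L0 := 75 | P0:M(75), P1:I, P2:I | bus: BusRdX,Flush
[4] P1: load  L1 | P0:I, P1:S(70), P2:I | bus: BusRd
[5] P0: store L5 := 73 | P0:M(73), P1:I, P2:I | bus: BusRdX
[6] P0: load  L1 | P0:S(70), P1:S(70), P2:I | bus: BusRd
[7] P0: load  L5 | P0:M(73), P1:I, P2:I | bus: none
[8] P1: load  L1 | P0:S(70), P1:S(70), P2:I | bus: none
[9] P1: load  L3 | P0:I, P1:S(70), P2:I | bus: BusRd
[10] P2: load  L5 | P0:S(73), P1:I, P2:S(73) | bus: BusRd,Flush
[11] P0: load  L1 | P0:S(70), P1:S(70), P2:I | bus: none
[12] P1: load  L1 | P0:S(70), P1:S(70), P2:I | bus: none
[13] P1: load  L1 | P0:S(70), P1:S(70), P2:I | bus: none
[14] P1: store L5 := 67 | P0:I, P1:M(67), P2:I | bus: BusRdX
[15] P1: load  L0 | P0:S(75), P1:S(75), P2:I | bus: BusRd,Flush
[16] P0: load  L2 | P0:S(40), P1:I, P2:I | bus: BusRd
[17] P2: load  L0 | P0:S(75), P1:S(75), P2:S(75) | bus: BusRd
[18] P0: load  L0 | P0:S(75), P1:S(75), P2:S(75) | bus: none
[19] P0: store L5 := 79 | P0:M(79), P1:I, P2:I | bus: BusRdX,Flush
[20] P2: store L1 := 34 | P0:I, P1:I, P2:M(34) | bus: BusRdX
[21] P2: load  L1 | P0:I, P1:I, P2:M(34) | bus: none
[22] P2: load  L4 | P0:I, P1:I, P2:S(90) | bus: none
[23] P1: store L0 := 5 | P0:I, P1:M(5), P2:I | bus: BusRdX

invalidations = 2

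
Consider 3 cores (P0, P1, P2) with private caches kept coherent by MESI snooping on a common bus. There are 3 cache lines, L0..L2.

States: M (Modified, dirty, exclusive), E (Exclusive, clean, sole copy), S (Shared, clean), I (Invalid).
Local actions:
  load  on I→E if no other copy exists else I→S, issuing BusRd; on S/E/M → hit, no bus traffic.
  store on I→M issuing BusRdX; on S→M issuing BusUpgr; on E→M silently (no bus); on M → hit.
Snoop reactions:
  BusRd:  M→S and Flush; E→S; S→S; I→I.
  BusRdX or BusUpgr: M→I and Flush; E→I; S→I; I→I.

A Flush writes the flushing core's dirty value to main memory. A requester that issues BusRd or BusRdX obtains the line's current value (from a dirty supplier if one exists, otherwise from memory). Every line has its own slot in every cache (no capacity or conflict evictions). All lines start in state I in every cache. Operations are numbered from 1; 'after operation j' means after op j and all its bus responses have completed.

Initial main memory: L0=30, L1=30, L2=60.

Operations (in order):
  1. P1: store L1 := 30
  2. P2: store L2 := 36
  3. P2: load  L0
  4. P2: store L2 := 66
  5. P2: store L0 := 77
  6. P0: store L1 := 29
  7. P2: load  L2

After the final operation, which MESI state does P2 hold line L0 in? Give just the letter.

state = M

  op1 P1: store L1 := 30 → I/M/I on L1; bus BusRdX; mem=30
  op2 P2: store L2 := 36 → I/I/M on L2; bus BusRdX; mem=60
  op3 P2: load  L0 → I/I/E on L0; bus BusRd; mem=30
  op4 P2: store L2 := 66 → I/I/M on L2; bus (none); mem=60
  op5 P2: store L0 := 77 → I/I/M on L0; bus (none); mem=30
  op6 P0: store L1 := 29 → M/I/I on L1; bus BusRdX Flush; mem=30
  op7 P2: load  L2 → I/I/M on L2; bus (none); mem=60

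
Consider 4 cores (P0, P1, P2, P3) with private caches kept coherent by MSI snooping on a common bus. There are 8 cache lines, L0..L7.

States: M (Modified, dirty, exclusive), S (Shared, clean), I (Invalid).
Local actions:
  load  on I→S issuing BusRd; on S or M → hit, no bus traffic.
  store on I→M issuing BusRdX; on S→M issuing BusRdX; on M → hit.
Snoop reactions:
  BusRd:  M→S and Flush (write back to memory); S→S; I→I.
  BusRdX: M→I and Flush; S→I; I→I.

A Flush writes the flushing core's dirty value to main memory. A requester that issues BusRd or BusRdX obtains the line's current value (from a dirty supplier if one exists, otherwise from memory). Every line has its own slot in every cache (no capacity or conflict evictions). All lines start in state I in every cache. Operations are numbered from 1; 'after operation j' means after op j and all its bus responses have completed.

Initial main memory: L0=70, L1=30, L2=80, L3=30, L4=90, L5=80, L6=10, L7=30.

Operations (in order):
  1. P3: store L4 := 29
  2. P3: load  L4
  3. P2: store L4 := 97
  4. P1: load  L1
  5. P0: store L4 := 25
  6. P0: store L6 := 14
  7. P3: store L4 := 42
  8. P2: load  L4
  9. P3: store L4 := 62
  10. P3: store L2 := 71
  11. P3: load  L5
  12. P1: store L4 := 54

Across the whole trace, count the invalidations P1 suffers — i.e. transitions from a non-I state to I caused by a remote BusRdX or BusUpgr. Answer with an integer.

invalidations = 0

step 1: P3: store L4 := 29  ⟶  IIIM  (L4)  txn=BusRdX  M[L4]=90
step 2: P3: load  L4  ⟶  IIIM  (L4)  txn=∅  M[L4]=90
step 3: P2: store L4 := 97  ⟶  IIMI  (L4)  txn=BusRdX+Flush  M[L4]=29
step 4: P1: load  L1  ⟶  ISII  (L1)  txn=BusRd  M[L1]=30
step 5: P0: store L4 := 25  ⟶  MIII  (L4)  txn=BusRdX+Flush  M[L4]=97
step 6: P0: store L6 := 14  ⟶  MIII  (L6)  txn=BusRdX  M[L6]=10
step 7: P3: store L4 := 42  ⟶  IIIM  (L4)  txn=BusRdX+Flush  M[L4]=25
step 8: P2: load  L4  ⟶  IISS  (L4)  txn=BusRd+Flush  M[L4]=42
step 9: P3: store L4 := 62  ⟶  IIIM  (L4)  txn=BusRdX  M[L4]=42
step 10: P3: store L2 := 71  ⟶  IIIM  (L2)  txn=BusRdX  M[L2]=80
step 11: P3: load  L5  ⟶  IIIS  (L5)  txn=BusRd  M[L5]=80
step 12: P1: store L4 := 54  ⟶  IMII  (L4)  txn=BusRdX+Flush  M[L4]=62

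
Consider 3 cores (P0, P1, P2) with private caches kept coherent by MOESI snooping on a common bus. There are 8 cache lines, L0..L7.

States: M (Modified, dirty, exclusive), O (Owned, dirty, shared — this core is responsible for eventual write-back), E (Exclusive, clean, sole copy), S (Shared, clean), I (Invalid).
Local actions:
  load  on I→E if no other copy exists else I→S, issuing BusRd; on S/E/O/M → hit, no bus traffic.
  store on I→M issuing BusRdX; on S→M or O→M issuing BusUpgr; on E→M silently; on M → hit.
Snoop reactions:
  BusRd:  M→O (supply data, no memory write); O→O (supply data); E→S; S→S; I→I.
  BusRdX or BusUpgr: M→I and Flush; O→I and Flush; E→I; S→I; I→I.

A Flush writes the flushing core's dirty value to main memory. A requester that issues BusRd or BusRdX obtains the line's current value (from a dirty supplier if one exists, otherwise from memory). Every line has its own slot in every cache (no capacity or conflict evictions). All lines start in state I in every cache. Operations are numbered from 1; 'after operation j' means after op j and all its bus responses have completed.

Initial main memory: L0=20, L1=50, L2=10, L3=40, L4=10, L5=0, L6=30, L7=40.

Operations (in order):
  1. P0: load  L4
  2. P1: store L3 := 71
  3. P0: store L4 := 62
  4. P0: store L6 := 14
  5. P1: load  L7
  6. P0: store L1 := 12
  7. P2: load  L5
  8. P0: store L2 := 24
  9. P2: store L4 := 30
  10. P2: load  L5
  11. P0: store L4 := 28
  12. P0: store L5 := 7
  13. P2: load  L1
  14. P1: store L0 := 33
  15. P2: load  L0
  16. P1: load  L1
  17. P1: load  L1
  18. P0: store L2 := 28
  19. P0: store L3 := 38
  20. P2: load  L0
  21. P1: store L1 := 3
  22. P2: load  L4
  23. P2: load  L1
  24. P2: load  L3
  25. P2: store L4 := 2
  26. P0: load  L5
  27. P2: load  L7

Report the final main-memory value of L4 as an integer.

  op1 P0: load  L4 → E/I/I on L4; bus BusRd; mem=10
  op2 P1: store L3 := 71 → I/M/I on L3; bus BusRdX; mem=40
  op3 P0: store L4 := 62 → M/I/I on L4; bus (none); mem=10
  op4 P0: store L6 := 14 → M/I/I on L6; bus BusRdX; mem=30
  op5 P1: load  L7 → I/E/I on L7; bus BusRd; mem=40
  op6 P0: store L1 := 12 → M/I/I on L1; bus BusRdX; mem=50
  op7 P2: load  L5 → I/I/E on L5; bus BusRd; mem=0
  op8 P0: store L2 := 24 → M/I/I on L2; bus BusRdX; mem=10
  op9 P2: store L4 := 30 → I/I/M on L4; bus BusRdX Flush; mem=62
  op10 P2: load  L5 → I/I/E on L5; bus (none); mem=0
  op11 P0: store L4 := 28 → M/I/I on L4; bus BusRdX Flush; mem=30
  op12 P0: store L5 := 7 → M/I/I on L5; bus BusRdX; mem=0
  op13 P2: load  L1 → O/I/S on L1; bus BusRd; mem=50
  op14 P1: store L0 := 33 → I/M/I on L0; bus BusRdX; mem=20
  op15 P2: load  L0 → I/O/S on L0; bus BusRd; mem=20
  op16 P1: load  L1 → O/S/S on L1; bus BusRd; mem=50
  op17 P1: load  L1 → O/S/S on L1; bus (none); mem=50
  op18 P0: store L2 := 28 → M/I/I on L2; bus (none); mem=10
  op19 P0: store L3 := 38 → M/I/I on L3; bus BusRdX Flush; mem=71
  op20 P2: load  L0 → I/O/S on L0; bus (none); mem=20
  op21 P1: store L1 := 3 → I/M/I on L1; bus BusUpgr Flush; mem=12
  op22 P2: load  L4 → O/I/S on L4; bus BusRd; mem=30
  op23 P2: load  L1 → I/O/S on L1; bus BusRd; mem=12
  op24 P2: load  L3 → O/I/S on L3; bus BusRd; mem=71
  op25 P2: store L4 := 2 → I/I/M on L4; bus BusUpgr Flush; mem=28
  op26 P0: load  L5 → M/I/I on L5; bus (none); mem=0
  op27 P2: load  L7 → I/S/S on L7; bus BusRd; mem=40

memory[L4] = 28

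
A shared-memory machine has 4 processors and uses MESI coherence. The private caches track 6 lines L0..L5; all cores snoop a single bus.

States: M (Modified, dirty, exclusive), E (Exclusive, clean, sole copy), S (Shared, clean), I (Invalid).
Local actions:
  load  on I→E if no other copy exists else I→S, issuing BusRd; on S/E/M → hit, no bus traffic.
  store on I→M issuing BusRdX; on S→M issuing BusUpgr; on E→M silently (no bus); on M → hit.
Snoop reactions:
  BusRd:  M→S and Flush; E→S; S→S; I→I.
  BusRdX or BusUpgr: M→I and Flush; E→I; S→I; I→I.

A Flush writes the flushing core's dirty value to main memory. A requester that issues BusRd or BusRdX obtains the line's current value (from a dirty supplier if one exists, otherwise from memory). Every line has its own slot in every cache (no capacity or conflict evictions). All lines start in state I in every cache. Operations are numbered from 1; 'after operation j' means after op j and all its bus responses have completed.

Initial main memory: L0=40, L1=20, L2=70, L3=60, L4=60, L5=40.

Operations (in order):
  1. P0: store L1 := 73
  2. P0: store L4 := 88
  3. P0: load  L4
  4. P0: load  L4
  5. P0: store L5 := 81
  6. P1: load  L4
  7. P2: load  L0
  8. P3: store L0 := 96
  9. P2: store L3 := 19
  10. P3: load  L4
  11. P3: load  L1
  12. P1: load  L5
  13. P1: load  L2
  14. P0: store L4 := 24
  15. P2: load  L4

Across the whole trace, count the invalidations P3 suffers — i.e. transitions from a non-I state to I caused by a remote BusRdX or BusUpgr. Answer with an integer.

invalidations = 1

  op1 P0: store L1 := 73 → M/I/I/I on L1; bus BusRdX; mem=20
  op2 P0: store L4 := 88 → M/I/I/I on L4; bus BusRdX; mem=60
  op3 P0: load  L4 → M/I/I/I on L4; bus (none); mem=60
  op4 P0: load  L4 → M/I/I/I on L4; bus (none); mem=60
  op5 P0: store L5 := 81 → M/I/I/I on L5; bus BusRdX; mem=40
  op6 P1: load  L4 → S/S/I/I on L4; bus BusRd Flush; mem=88
  op7 P2: load  L0 → I/I/E/I on L0; bus BusRd; mem=40
  op8 P3: store L0 := 96 → I/I/I/M on L0; bus BusRdX; mem=40
  op9 P2: store L3 := 19 → I/I/M/I on L3; bus BusRdX; mem=60
  op10 P3: load  L4 → S/S/I/S on L4; bus BusRd; mem=88
  op11 P3: load  L1 → S/I/I/S on L1; bus BusRd Flush; mem=73
  op12 P1: load  L5 → S/S/I/I on L5; bus BusRd Flush; mem=81
  op13 P1: load  L2 → I/E/I/I on L2; bus BusRd; mem=70
  op14 P0: store L4 := 24 → M/I/I/I on L4; bus BusUpgr; mem=88
  op15 P2: load  L4 → S/I/S/I on L4; bus BusRd Flush; mem=24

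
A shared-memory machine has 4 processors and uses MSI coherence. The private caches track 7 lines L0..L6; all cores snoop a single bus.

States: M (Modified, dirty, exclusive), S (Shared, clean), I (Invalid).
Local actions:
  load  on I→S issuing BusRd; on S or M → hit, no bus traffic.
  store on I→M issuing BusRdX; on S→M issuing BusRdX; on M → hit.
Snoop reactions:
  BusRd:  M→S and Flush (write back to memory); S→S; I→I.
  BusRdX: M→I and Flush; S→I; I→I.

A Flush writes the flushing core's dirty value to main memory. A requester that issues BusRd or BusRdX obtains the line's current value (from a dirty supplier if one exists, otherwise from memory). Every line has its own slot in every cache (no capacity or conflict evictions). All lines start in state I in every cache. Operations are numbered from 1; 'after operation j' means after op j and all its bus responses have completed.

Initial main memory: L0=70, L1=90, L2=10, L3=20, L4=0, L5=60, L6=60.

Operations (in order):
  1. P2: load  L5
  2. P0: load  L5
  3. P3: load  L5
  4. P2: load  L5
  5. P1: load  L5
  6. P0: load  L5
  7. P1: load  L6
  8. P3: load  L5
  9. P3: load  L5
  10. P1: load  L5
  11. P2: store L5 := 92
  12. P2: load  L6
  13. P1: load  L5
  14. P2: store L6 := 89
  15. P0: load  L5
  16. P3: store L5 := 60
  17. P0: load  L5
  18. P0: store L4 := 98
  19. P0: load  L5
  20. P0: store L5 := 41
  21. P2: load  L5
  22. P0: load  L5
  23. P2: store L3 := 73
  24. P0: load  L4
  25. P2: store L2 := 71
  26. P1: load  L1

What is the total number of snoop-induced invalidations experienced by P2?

invalidations = 1

1. P2: load  L5  bus=[BusRd]  L5: P0=I P1=I P2=S P3=I  mem[L5]=60
2. P0: load  L5  bus=[BusRd]  L5: P0=S P1=I P2=S P3=I  mem[L5]=60
3. P3: load  L5  bus=[BusRd]  L5: P0=S P1=I P2=S P3=S  mem[L5]=60
4. P2: load  L5  bus=[-]  L5: P0=S P1=I P2=S P3=S  mem[L5]=60
5. P1: load  L5  bus=[BusRd]  L5: P0=S P1=S P2=S P3=S  mem[L5]=60
6. P0: load  L5  bus=[-]  L5: P0=S P1=S P2=S P3=S  mem[L5]=60
7. P1: load  L6  bus=[BusRd]  L6: P0=I P1=S P2=I P3=I  mem[L6]=60
8. P3: load  L5  bus=[-]  L5: P0=S P1=S P2=S P3=S  mem[L5]=60
9. P3: load  L5  bus=[-]  L5: P0=S P1=S P2=S P3=S  mem[L5]=60
10. P1: load  L5  bus=[-]  L5: P0=S P1=S P2=S P3=S  mem[L5]=60
11. P2: store L5 := 92  bus=[BusRdX]  L5: P0=I P1=I P2=M P3=I  mem[L5]=60
12. P2: load  L6  bus=[BusRd]  L6: P0=I P1=S P2=S P3=I  mem[L6]=60
13. P1: load  L5  bus=[BusRd,Flush]  L5: P0=I P1=S P2=S P3=I  mem[L5]=92
14. P2: store L6 := 89  bus=[BusRdX]  L6: P0=I P1=I P2=M P3=I  mem[L6]=60
15. P0: load  L5  bus=[BusRd]  L5: P0=S P1=S P2=S P3=I  mem[L5]=92
16. P3: store L5 := 60  bus=[BusRdX]  L5: P0=I P1=I P2=I P3=M  mem[L5]=92
17. P0: load  L5  bus=[BusRd,Flush]  L5: P0=S P1=I P2=I P3=S  mem[L5]=60
18. P0: store L4 := 98  bus=[BusRdX]  L4: P0=M P1=I P2=I P3=I  mem[L4]=0
19. P0: load  L5  bus=[-]  L5: P0=S P1=I P2=I P3=S  mem[L5]=60
20. P0: store L5 := 41  bus=[BusRdX]  L5: P0=M P1=I P2=I P3=I  mem[L5]=60
21. P2: load  L5  bus=[BusRd,Flush]  L5: P0=S P1=I P2=S P3=I  mem[L5]=41
22. P0: load  L5  bus=[-]  L5: P0=S P1=I P2=S P3=I  mem[L5]=41
23. P2: store L3 := 73  bus=[BusRdX]  L3: P0=I P1=I P2=M P3=I  mem[L3]=20
24. P0: load  L4  bus=[-]  L4: P0=M P1=I P2=I P3=I  mem[L4]=0
25. P2: store L2 := 71  bus=[BusRdX]  L2: P0=I P1=I P2=M P3=I  mem[L2]=10
26. P1: load  L1  bus=[BusRd]  L1: P0=I P1=S P2=I P3=I  mem[L1]=90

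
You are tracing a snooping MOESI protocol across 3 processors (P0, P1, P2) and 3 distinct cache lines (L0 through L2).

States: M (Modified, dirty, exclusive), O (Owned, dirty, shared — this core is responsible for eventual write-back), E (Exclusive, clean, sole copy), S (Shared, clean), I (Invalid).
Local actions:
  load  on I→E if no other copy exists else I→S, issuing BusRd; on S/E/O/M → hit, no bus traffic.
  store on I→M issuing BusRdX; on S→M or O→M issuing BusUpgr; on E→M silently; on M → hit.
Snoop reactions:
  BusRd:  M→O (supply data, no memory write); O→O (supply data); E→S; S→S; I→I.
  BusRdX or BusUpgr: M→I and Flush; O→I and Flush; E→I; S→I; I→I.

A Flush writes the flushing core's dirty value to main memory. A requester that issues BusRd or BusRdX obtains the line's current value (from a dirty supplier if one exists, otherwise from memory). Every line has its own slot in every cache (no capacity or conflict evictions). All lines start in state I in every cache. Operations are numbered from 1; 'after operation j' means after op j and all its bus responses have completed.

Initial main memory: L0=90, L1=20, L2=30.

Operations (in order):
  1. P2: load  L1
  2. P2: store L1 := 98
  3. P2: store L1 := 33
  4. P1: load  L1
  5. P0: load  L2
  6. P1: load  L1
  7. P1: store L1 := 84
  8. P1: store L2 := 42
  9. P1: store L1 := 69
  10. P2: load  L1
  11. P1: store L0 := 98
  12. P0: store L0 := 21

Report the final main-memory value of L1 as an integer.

[1] P2: load  L1 | P0:I, P1:I, P2:E(20) | bus: BusRd
[2] P2: store L1 := 98 | P0:I, P1:I, P2:M(98) | bus: none
[3] P2: store L1 := 33 | P0:I, P1:I, P2:M(33) | bus: none
[4] P1: load  L1 | P0:I, P1:S(33), P2:O(33) | bus: BusRd
[5] P0: load  L2 | P0:E(30), P1:I, P2:I | bus: BusRd
[6] P1: load  L1 | P0:I, P1:S(33), P2:O(33) | bus: none
[7] P1: store L1 := 84 | P0:I, P1:M(84), P2:I | bus: BusUpgr,Flush
[8] P1: store L2 := 42 | P0:I, P1:M(42), P2:I | bus: BusRdX
[9] P1: store L1 := 69 | P0:I, P1:M(69), P2:I | bus: none
[10] P2: load  L1 | P0:I, P1:O(69), P2:S(69) | bus: BusRd
[11] P1: store L0 := 98 | P0:I, P1:M(98), P2:I | bus: BusRdX
[12] P0: store L0 := 21 | P0:M(21), P1:I, P2:I | bus: BusRdX,Flush

memory[L1] = 33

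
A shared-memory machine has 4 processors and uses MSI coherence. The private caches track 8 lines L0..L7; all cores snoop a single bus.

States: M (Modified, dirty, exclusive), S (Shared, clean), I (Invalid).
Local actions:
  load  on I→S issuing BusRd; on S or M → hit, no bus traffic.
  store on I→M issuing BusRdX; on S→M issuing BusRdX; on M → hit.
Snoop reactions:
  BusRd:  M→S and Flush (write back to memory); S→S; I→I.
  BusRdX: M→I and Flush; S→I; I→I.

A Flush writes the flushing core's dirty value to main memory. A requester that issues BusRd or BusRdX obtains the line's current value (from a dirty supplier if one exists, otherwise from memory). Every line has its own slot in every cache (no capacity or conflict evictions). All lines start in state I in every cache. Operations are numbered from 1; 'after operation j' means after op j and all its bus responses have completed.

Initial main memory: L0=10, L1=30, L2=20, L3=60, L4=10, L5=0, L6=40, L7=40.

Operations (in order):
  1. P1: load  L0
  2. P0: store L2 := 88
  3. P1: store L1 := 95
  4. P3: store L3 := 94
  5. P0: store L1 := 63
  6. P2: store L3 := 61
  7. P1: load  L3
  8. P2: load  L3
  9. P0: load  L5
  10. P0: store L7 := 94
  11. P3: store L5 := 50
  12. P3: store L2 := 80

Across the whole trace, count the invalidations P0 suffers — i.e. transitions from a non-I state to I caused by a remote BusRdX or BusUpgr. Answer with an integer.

step 1: P1: load  L0  ⟶  ISII  (L0)  txn=BusRd  M[L0]=10
step 2: P0: store L2 := 88  ⟶  MIII  (L2)  txn=BusRdX  M[L2]=20
step 3: P1: store L1 := 95  ⟶  IMII  (L1)  txn=BusRdX  M[L1]=30
step 4: P3: store L3 := 94  ⟶  IIIM  (L3)  txn=BusRdX  M[L3]=60
step 5: P0: store L1 := 63  ⟶  MIII  (L1)  txn=BusRdX+Flush  M[L1]=95
step 6: P2: store L3 := 61  ⟶  IIMI  (L3)  txn=BusRdX+Flush  M[L3]=94
step 7: P1: load  L3  ⟶  ISSI  (L3)  txn=BusRd+Flush  M[L3]=61
step 8: P2: load  L3  ⟶  ISSI  (L3)  txn=∅  M[L3]=61
step 9: P0: load  L5  ⟶  SIII  (L5)  txn=BusRd  M[L5]=0
step 10: P0: store L7 := 94  ⟶  MIII  (L7)  txn=BusRdX  M[L7]=40
step 11: P3: store L5 := 50  ⟶  IIIM  (L5)  txn=BusRdX  M[L5]=0
step 12: P3: store L2 := 80  ⟶  IIIM  (L2)  txn=BusRdX+Flush  M[L2]=88

invalidations = 2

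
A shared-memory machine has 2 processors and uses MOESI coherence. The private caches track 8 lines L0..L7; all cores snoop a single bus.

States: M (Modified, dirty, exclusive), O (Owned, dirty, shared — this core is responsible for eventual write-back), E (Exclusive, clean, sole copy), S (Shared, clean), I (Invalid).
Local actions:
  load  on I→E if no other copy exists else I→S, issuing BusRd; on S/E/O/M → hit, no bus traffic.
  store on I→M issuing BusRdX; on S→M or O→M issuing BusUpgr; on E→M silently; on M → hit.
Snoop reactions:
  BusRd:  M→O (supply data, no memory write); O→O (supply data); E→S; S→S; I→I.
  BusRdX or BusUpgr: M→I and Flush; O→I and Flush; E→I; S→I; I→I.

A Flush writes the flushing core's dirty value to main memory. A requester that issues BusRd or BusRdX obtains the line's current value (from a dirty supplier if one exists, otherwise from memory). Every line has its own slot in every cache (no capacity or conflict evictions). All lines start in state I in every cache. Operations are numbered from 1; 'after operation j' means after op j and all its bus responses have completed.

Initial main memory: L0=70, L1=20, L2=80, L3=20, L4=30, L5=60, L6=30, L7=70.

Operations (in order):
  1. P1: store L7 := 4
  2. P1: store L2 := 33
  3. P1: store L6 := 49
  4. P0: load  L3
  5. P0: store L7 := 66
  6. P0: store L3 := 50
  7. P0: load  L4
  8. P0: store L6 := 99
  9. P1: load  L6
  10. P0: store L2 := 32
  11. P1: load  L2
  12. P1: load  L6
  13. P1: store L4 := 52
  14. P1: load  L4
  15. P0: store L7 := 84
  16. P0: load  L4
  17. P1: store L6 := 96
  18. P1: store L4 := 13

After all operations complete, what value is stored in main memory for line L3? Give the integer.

  op1 P1: store L7 := 4 → I/M on L7; bus BusRdX; mem=70
  op2 P1: store L2 := 33 → I/M on L2; bus BusRdX; mem=80
  op3 P1: store L6 := 49 → I/M on L6; bus BusRdX; mem=30
  op4 P0: load  L3 → E/I on L3; bus BusRd; mem=20
  op5 P0: store L7 := 66 → M/I on L7; bus BusRdX Flush; mem=4
  op6 P0: store L3 := 50 → M/I on L3; bus (none); mem=20
  op7 P0: load  L4 → E/I on L4; bus BusRd; mem=30
  op8 P0: store L6 := 99 → M/I on L6; bus BusRdX Flush; mem=49
  op9 P1: load  L6 → O/S on L6; bus BusRd; mem=49
  op10 P0: store L2 := 32 → M/I on L2; bus BusRdX Flush; mem=33
  op11 P1: load  L2 → O/S on L2; bus BusRd; mem=33
  op12 P1: load  L6 → O/S on L6; bus (none); mem=49
  op13 P1: store L4 := 52 → I/M on L4; bus BusRdX; mem=30
  op14 P1: load  L4 → I/M on L4; bus (none); mem=30
  op15 P0: store L7 := 84 → M/I on L7; bus (none); mem=4
  op16 P0: load  L4 → S/O on L4; bus BusRd; mem=30
  op17 P1: store L6 := 96 → I/M on L6; bus BusUpgr Flush; mem=99
  op18 P1: store L4 := 13 → I/M on L4; bus BusUpgr; mem=30

memory[L3] = 20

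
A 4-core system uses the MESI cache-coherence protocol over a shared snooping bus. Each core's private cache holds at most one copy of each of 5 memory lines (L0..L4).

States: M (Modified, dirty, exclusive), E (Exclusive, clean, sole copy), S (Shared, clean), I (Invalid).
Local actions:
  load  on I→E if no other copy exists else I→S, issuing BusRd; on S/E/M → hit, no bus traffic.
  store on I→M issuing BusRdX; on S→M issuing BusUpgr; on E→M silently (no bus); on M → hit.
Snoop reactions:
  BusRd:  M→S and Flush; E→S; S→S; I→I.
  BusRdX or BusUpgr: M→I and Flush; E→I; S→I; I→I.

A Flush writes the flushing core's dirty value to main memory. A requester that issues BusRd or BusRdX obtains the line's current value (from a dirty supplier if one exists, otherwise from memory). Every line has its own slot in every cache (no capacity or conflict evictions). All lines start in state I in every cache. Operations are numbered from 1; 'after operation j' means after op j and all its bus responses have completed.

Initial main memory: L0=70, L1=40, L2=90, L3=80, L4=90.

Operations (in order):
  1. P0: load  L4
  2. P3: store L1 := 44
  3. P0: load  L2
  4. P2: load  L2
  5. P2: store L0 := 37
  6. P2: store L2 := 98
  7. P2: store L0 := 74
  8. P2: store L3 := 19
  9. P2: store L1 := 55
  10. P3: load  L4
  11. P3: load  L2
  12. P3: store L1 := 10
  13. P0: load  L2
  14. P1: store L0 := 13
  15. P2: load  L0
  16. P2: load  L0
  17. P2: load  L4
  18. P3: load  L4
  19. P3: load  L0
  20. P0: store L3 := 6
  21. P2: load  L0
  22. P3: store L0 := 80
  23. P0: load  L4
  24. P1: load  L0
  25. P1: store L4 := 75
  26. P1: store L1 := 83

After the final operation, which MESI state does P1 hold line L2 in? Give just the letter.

[1] P0: load  L4 | P0:E(90), P1:I, P2:I, P3:I | bus: BusRd
[2] P3: store L1 := 44 | P0:I, P1:I, P2:I, P3:M(44) | bus: BusRdX
[3] P0: load  L2 | P0:E(90), P1:I, P2:I, P3:I | bus: BusRd
[4] P2: load  L2 | P0:S(90), P1:I, P2:S(90), P3:I | bus: BusRd
[5] P2: store L0 := 37 | P0:I, P1:I, P2:M(37), P3:I | bus: BusRdX
[6] P2: store L2 := 98 | P0:I, P1:I, P2:M(98), P3:I | bus: BusUpgr
[7] P2: store L0 := 74 | P0:I, P1:I, P2:M(74), P3:I | bus: none
[8] P2: store L3 := 19 | P0:I, P1:I, P2:M(19), P3:I | bus: BusRdX
[9] P2: store L1 := 55 | P0:I, P1:I, P2:M(55), P3:I | bus: BusRdX,Flush
[10] P3: load  L4 | P0:S(90), P1:I, P2:I, P3:S(90) | bus: BusRd
[11] P3: load  L2 | P0:I, P1:I, P2:S(98), P3:S(98) | bus: BusRd,Flush
[12] P3: store L1 := 10 | P0:I, P1:I, P2:I, P3:M(10) | bus: BusRdX,Flush
[13] P0: load  L2 | P0:S(98), P1:I, P2:S(98), P3:S(98) | bus: BusRd
[14] P1: store L0 := 13 | P0:I, P1:M(13), P2:I, P3:I | bus: BusRdX,Flush
[15] P2: load  L0 | P0:I, P1:S(13), P2:S(13), P3:I | bus: BusRd,Flush
[16] P2: load  L0 | P0:I, P1:S(13), P2:S(13), P3:I | bus: none
[17] P2: load  L4 | P0:S(90), P1:I, P2:S(90), P3:S(90) | bus: BusRd
[18] P3: load  L4 | P0:S(90), P1:I, P2:S(90), P3:S(90) | bus: none
[19] P3: load  L0 | P0:I, P1:S(13), P2:S(13), P3:S(13) | bus: BusRd
[20] P0: store L3 := 6 | P0:M(6), P1:I, P2:I, P3:I | bus: BusRdX,Flush
[21] P2: load  L0 | P0:I, P1:S(13), P2:S(13), P3:S(13) | bus: none
[22] P3: store L0 := 80 | P0:I, P1:I, P2:I, P3:M(80) | bus: BusUpgr
[23] P0: load  L4 | P0:S(90), P1:I, P2:S(90), P3:S(90) | bus: none
[24] P1: load  L0 | P0:I, P1:S(80), P2:I, P3:S(80) | bus: BusRd,Flush
[25] P1: store L4 := 75 | P0:I, P1:M(75), P2:I, P3:I | bus: BusRdX
[26] P1: store L1 := 83 | P0:I, P1:M(83), P2:I, P3:I | bus: BusRdX,Flush

state = I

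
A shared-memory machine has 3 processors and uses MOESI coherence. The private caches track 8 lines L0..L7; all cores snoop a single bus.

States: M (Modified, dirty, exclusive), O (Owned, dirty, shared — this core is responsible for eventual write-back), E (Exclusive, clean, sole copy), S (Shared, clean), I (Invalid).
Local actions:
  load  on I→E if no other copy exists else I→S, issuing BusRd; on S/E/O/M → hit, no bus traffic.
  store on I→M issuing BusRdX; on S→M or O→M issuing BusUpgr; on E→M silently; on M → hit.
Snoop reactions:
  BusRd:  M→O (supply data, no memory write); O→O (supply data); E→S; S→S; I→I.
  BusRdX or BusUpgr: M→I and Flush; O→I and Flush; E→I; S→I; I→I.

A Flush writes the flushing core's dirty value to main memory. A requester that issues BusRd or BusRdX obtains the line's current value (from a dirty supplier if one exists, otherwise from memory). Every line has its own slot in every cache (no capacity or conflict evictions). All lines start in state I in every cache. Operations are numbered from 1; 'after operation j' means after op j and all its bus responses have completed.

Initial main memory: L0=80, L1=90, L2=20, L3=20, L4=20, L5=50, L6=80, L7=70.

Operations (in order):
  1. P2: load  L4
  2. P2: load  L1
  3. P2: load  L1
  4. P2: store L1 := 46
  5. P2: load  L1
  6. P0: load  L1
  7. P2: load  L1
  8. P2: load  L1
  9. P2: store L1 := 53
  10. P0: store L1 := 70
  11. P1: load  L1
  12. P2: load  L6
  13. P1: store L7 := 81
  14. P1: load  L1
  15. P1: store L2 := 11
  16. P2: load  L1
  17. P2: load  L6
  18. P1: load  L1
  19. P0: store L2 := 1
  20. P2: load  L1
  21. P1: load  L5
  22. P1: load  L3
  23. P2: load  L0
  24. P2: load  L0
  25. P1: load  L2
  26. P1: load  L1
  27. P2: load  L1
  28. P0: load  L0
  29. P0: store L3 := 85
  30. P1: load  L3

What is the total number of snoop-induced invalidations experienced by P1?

invalidations = 2

1. P2: load  L4  bus=[BusRd]  L4: P0=I P1=I P2=E  mem[L4]=20
2. P2: load  L1  bus=[BusRd]  L1: P0=I P1=I P2=E  mem[L1]=90
3. P2: load  L1  bus=[-]  L1: P0=I P1=I P2=E  mem[L1]=90
4. P2: store L1 := 46  bus=[-]  L1: P0=I P1=I P2=M  mem[L1]=90
5. P2: load  L1  bus=[-]  L1: P0=I P1=I P2=M  mem[L1]=90
6. P0: load  L1  bus=[BusRd]  L1: P0=S P1=I P2=O  mem[L1]=90
7. P2: load  L1  bus=[-]  L1: P0=S P1=I P2=O  mem[L1]=90
8. P2: load  L1  bus=[-]  L1: P0=S P1=I P2=O  mem[L1]=90
9. P2: store L1 := 53  bus=[BusUpgr]  L1: P0=I P1=I P2=M  mem[L1]=90
10. P0: store L1 := 70  bus=[BusRdX,Flush]  L1: P0=M P1=I P2=I  mem[L1]=53
11. P1: load  L1  bus=[BusRd]  L1: P0=O P1=S P2=I  mem[L1]=53
12. P2: load  L6  bus=[BusRd]  L6: P0=I P1=I P2=E  mem[L6]=80
13. P1: store L7 := 81  bus=[BusRdX]  L7: P0=I P1=M P2=I  mem[L7]=70
14. P1: load  L1  bus=[-]  L1: P0=O P1=S P2=I  mem[L1]=53
15. P1: store L2 := 11  bus=[BusRdX]  L2: P0=I P1=M P2=I  mem[L2]=20
16. P2: load  L1  bus=[BusRd]  L1: P0=O P1=S P2=S  mem[L1]=53
17. P2: load  L6  bus=[-]  L6: P0=I P1=I P2=E  mem[L6]=80
18. P1: load  L1  bus=[-]  L1: P0=O P1=S P2=S  mem[L1]=53
19. P0: store L2 := 1  bus=[BusRdX,Flush]  L2: P0=M P1=I P2=I  mem[L2]=11
20. P2: load  L1  bus=[-]  L1: P0=O P1=S P2=S  mem[L1]=53
21. P1: load  L5  bus=[BusRd]  L5: P0=I P1=E P2=I  mem[L5]=50
22. P1: load  L3  bus=[BusRd]  L3: P0=I P1=E P2=I  mem[L3]=20
23. P2: load  L0  bus=[BusRd]  L0: P0=I P1=I P2=E  mem[L0]=80
24. P2: load  L0  bus=[-]  L0: P0=I P1=I P2=E  mem[L0]=80
25. P1: load  L2  bus=[BusRd]  L2: P0=O P1=S P2=I  mem[L2]=11
26. P1: load  L1  bus=[-]  L1: P0=O P1=S P2=S  mem[L1]=53
27. P2: load  L1  bus=[-]  L1: P0=O P1=S P2=S  mem[L1]=53
28. P0: load  L0  bus=[BusRd]  L0: P0=S P1=I P2=S  mem[L0]=80
29. P0: store L3 := 85  bus=[BusRdX]  L3: P0=M P1=I P2=I  mem[L3]=20
30. P1: load  L3  bus=[BusRd]  L3: P0=O P1=S P2=I  mem[L3]=20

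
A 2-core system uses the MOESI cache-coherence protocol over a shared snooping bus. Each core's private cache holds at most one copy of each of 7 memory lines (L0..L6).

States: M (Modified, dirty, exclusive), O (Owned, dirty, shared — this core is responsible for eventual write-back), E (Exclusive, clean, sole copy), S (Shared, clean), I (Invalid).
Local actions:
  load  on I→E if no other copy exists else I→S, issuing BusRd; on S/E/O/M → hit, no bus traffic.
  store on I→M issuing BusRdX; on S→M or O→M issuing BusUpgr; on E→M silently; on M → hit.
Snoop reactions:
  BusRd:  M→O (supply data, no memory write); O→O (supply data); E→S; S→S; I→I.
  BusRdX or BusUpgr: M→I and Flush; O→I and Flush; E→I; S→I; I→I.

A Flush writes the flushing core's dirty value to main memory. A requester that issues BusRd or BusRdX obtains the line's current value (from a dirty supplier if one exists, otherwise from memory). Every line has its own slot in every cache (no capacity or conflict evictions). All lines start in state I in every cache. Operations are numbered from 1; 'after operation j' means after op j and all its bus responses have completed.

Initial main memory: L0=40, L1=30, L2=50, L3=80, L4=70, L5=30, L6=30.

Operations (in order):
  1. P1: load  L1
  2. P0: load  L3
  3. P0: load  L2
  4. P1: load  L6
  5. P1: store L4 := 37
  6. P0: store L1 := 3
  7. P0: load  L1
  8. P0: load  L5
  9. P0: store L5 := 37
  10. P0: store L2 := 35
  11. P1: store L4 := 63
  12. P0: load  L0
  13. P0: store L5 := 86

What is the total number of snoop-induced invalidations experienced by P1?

invalidations = 1

  op1 P1: load  L1 → I/E on L1; bus BusRd; mem=30
  op2 P0: load  L3 → E/I on L3; bus BusRd; mem=80
  op3 P0: load  L2 → E/I on L2; bus BusRd; mem=50
  op4 P1: load  L6 → I/E on L6; bus BusRd; mem=30
  op5 P1: store L4 := 37 → I/M on L4; bus BusRdX; mem=70
  op6 P0: store L1 := 3 → M/I on L1; bus BusRdX; mem=30
  op7 P0: load  L1 → M/I on L1; bus (none); mem=30
  op8 P0: load  L5 → E/I on L5; bus BusRd; mem=30
  op9 P0: store L5 := 37 → M/I on L5; bus (none); mem=30
  op10 P0: store L2 := 35 → M/I on L2; bus (none); mem=50
  op11 P1: store L4 := 63 → I/M on L4; bus (none); mem=70
  op12 P0: load  L0 → E/I on L0; bus BusRd; mem=40
  op13 P0: store L5 := 86 → M/I on L5; bus (none); mem=30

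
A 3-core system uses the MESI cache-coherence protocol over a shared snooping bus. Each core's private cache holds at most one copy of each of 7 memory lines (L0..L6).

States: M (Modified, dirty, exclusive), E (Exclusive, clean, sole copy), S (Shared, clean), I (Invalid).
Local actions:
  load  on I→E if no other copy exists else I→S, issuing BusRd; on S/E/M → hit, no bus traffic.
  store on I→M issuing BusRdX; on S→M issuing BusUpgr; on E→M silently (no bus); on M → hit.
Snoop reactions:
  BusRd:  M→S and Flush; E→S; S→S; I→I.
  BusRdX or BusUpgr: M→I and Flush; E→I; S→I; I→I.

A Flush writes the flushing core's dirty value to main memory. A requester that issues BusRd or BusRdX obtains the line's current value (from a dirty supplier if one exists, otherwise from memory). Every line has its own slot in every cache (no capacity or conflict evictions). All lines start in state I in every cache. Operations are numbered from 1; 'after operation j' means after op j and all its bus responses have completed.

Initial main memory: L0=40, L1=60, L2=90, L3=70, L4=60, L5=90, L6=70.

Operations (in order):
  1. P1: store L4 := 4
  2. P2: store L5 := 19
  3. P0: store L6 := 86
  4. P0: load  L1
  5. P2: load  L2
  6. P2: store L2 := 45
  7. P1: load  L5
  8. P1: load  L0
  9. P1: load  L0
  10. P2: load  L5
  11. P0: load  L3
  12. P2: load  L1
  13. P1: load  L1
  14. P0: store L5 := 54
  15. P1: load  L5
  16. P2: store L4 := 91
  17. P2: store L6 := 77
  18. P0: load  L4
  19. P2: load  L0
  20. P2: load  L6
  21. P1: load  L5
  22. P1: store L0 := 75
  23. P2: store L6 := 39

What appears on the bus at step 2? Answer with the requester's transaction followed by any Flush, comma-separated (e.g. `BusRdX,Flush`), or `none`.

1. P1: store L4 := 4  bus=[BusRdX]  L4: P0=I P1=M P2=I  mem[L4]=60
2. P2: store L5 := 19  bus=[BusRdX]  L5: P0=I P1=I P2=M  mem[L5]=90
3. P0: store L6 := 86  bus=[BusRdX]  L6: P0=M P1=I P2=I  mem[L6]=70
4. P0: load  L1  bus=[BusRd]  L1: P0=E P1=I P2=I  mem[L1]=60
5. P2: load  L2  bus=[BusRd]  L2: P0=I P1=I P2=E  mem[L2]=90
6. P2: store L2 := 45  bus=[-]  L2: P0=I P1=I P2=M  mem[L2]=90
7. P1: load  L5  bus=[BusRd,Flush]  L5: P0=I P1=S P2=S  mem[L5]=19
8. P1: load  L0  bus=[BusRd]  L0: P0=I P1=E P2=I  mem[L0]=40
9. P1: load  L0  bus=[-]  L0: P0=I P1=E P2=I  mem[L0]=40
10. P2: load  L5  bus=[-]  L5: P0=I P1=S P2=S  mem[L5]=19
11. P0: load  L3  bus=[BusRd]  L3: P0=E P1=I P2=I  mem[L3]=70
12. P2: load  L1  bus=[BusRd]  L1: P0=S P1=I P2=S  mem[L1]=60
13. P1: load  L1  bus=[BusRd]  L1: P0=S P1=S P2=S  mem[L1]=60
14. P0: store L5 := 54  bus=[BusRdX]  L5: P0=M P1=I P2=I  mem[L5]=19
15. P1: load  L5  bus=[BusRd,Flush]  L5: P0=S P1=S P2=I  mem[L5]=54
16. P2: store L4 := 91  bus=[BusRdX,Flush]  L4: P0=I P1=I P2=M  mem[L4]=4
17. P2: store L6 := 77  bus=[BusRdX,Flush]  L6: P0=I P1=I P2=M  mem[L6]=86
18. P0: load  L4  bus=[BusRd,Flush]  L4: P0=S P1=I P2=S  mem[L4]=91
19. P2: load  L0  bus=[BusRd]  L0: P0=I P1=S P2=S  mem[L0]=40
20. P2: load  L6  bus=[-]  L6: P0=I P1=I P2=M  mem[L6]=86
21. P1: load  L5  bus=[-]  L5: P0=S P1=S P2=I  mem[L5]=54
22. P1: store L0 := 75  bus=[BusUpgr]  L0: P0=I P1=M P2=I  mem[L0]=40
23. P2: store L6 := 39  bus=[-]  L6: P0=I P1=I P2=M  mem[L6]=86

bus = BusRdX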